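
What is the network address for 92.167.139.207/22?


IP:   01011100.10100111.10001011.11001111
Mask: 11111111.11111111.11111100.00000000
AND operation:
Net:  01011100.10100111.10001000.00000000
Network: 92.167.136.0/22


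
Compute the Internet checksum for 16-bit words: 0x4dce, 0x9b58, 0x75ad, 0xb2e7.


Sum all words (with carry folding):
+ 0x4dce = 0x4dce
+ 0x9b58 = 0xe926
+ 0x75ad = 0x5ed4
+ 0xb2e7 = 0x11bc
One's complement: ~0x11bc
Checksum = 0xee43


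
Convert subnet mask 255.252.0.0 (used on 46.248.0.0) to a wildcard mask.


Subnet mask: 255.252.0.0
Wildcard = 255.255.255.255 - subnet mask
255 - 255 = 0
255 - 252 = 3
255 - 0 = 255
255 - 0 = 255
Wildcard: 0.3.255.255


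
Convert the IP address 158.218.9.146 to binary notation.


158 = 10011110
218 = 11011010
9 = 00001001
146 = 10010010
Binary: 10011110.11011010.00001001.10010010


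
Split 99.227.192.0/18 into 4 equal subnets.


New prefix = 18 + 2 = 20
Each subnet has 4096 addresses
  99.227.192.0/20
  99.227.208.0/20
  99.227.224.0/20
  99.227.240.0/20
Subnets: 99.227.192.0/20, 99.227.208.0/20, 99.227.224.0/20, 99.227.240.0/20


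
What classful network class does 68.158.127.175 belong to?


First octet: 68
Binary: 01000100
0xxxxxxx -> Class A (1-126)
Class A, default mask 255.0.0.0 (/8)


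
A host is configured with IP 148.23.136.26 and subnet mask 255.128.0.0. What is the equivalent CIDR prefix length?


Binary: 11111111.10000000.00000000.00000000
Count leading 1s
Prefix: /9


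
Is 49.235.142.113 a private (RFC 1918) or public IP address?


RFC 1918 private ranges:
  10.0.0.0/8 (10.0.0.0 - 10.255.255.255)
  172.16.0.0/12 (172.16.0.0 - 172.31.255.255)
  192.168.0.0/16 (192.168.0.0 - 192.168.255.255)
Public (not in any RFC 1918 range)


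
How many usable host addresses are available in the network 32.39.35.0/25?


Host bits = 32 - 25 = 7
Total addresses = 2^7 = 128
Usable = total - 2 (network and broadcast)
Usable hosts: 126


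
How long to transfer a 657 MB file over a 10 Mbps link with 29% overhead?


Effective throughput = 10 * (1 - 29/100) = 7.1 Mbps
File size in Mb = 657 * 8 = 5256 Mb
Time = 5256 / 7.1
Time = 740.2817 seconds


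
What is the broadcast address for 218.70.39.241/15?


Network: 218.70.0.0/15
Host bits = 17
Set all host bits to 1:
Broadcast: 218.71.255.255


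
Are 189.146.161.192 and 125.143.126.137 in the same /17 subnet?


Mask: 255.255.128.0
189.146.161.192 AND mask = 189.146.128.0
125.143.126.137 AND mask = 125.143.0.0
No, different subnets (189.146.128.0 vs 125.143.0.0)


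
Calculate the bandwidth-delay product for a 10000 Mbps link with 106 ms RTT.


BDP = bandwidth * RTT
= 10000 Mbps * 106 ms
= 10000 * 1e6 * 106 / 1000 bits
= 1060000000 bits
= 132500000 bytes
= 129394.5312 KB
BDP = 1060000000 bits (132500000 bytes)


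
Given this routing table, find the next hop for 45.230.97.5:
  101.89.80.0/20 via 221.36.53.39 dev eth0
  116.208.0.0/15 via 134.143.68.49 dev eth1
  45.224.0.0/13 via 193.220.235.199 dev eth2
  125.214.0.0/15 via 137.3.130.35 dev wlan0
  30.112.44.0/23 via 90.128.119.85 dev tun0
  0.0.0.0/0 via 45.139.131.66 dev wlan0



Longest prefix match for 45.230.97.5:
  /20 101.89.80.0: no
  /15 116.208.0.0: no
  /13 45.224.0.0: MATCH
  /15 125.214.0.0: no
  /23 30.112.44.0: no
  /0 0.0.0.0: MATCH
Selected: next-hop 193.220.235.199 via eth2 (matched /13)


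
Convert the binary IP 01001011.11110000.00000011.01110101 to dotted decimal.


01001011 = 75
11110000 = 240
00000011 = 3
01110101 = 117
IP: 75.240.3.117


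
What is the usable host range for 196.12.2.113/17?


Network: 196.12.0.0
Broadcast: 196.12.127.255
First usable = network + 1
Last usable = broadcast - 1
Range: 196.12.0.1 to 196.12.127.254


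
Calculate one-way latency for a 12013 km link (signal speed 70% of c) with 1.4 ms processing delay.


Speed = 0.7 * 3e5 km/s = 210000 km/s
Propagation delay = 12013 / 210000 = 0.0572 s = 57.2048 ms
Processing delay = 1.4 ms
Total one-way latency = 58.6048 ms


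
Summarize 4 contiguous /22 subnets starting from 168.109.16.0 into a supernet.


Original prefix: /22
Number of subnets: 4 = 2^2
New prefix = 22 - 2 = 20
Supernet: 168.109.16.0/20


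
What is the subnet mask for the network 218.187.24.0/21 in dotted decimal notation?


/21 means 21 network bits, 11 host bits
Binary: 11111111111111111111100000000000
Mask: 255.255.248.0


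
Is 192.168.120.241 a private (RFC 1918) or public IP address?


RFC 1918 private ranges:
  10.0.0.0/8 (10.0.0.0 - 10.255.255.255)
  172.16.0.0/12 (172.16.0.0 - 172.31.255.255)
  192.168.0.0/16 (192.168.0.0 - 192.168.255.255)
Private (in 192.168.0.0/16)


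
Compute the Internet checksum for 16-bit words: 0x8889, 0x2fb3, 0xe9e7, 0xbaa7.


Sum all words (with carry folding):
+ 0x8889 = 0x8889
+ 0x2fb3 = 0xb83c
+ 0xe9e7 = 0xa224
+ 0xbaa7 = 0x5ccc
One's complement: ~0x5ccc
Checksum = 0xa333


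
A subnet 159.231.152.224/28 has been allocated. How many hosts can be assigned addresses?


Host bits = 32 - 28 = 4
Total addresses = 2^4 = 16
Usable = total - 2 (network and broadcast)
Usable hosts: 14


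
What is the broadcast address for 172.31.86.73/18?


Network: 172.31.64.0/18
Host bits = 14
Set all host bits to 1:
Broadcast: 172.31.127.255


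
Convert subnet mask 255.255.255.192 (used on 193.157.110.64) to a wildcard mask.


Subnet mask: 255.255.255.192
Wildcard = 255.255.255.255 - subnet mask
255 - 255 = 0
255 - 255 = 0
255 - 255 = 0
255 - 192 = 63
Wildcard: 0.0.0.63


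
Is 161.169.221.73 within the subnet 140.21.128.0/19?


Subnet network: 140.21.128.0
Test IP AND mask: 161.169.192.0
No, 161.169.221.73 is not in 140.21.128.0/19


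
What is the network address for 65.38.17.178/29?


IP:   01000001.00100110.00010001.10110010
Mask: 11111111.11111111.11111111.11111000
AND operation:
Net:  01000001.00100110.00010001.10110000
Network: 65.38.17.176/29


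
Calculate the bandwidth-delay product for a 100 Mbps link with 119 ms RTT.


BDP = bandwidth * RTT
= 100 Mbps * 119 ms
= 100 * 1e6 * 119 / 1000 bits
= 11900000 bits
= 1487500 bytes
= 1452.6367 KB
BDP = 11900000 bits (1487500 bytes)


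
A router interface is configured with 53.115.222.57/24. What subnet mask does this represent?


/24 means 24 network bits, 8 host bits
Binary: 11111111111111111111111100000000
Mask: 255.255.255.0


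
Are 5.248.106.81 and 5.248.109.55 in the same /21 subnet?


Mask: 255.255.248.0
5.248.106.81 AND mask = 5.248.104.0
5.248.109.55 AND mask = 5.248.104.0
Yes, same subnet (5.248.104.0)


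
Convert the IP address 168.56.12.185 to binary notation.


168 = 10101000
56 = 00111000
12 = 00001100
185 = 10111001
Binary: 10101000.00111000.00001100.10111001


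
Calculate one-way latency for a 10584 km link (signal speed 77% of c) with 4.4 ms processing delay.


Speed = 0.77 * 3e5 km/s = 231000 km/s
Propagation delay = 10584 / 231000 = 0.0458 s = 45.8182 ms
Processing delay = 4.4 ms
Total one-way latency = 50.2182 ms


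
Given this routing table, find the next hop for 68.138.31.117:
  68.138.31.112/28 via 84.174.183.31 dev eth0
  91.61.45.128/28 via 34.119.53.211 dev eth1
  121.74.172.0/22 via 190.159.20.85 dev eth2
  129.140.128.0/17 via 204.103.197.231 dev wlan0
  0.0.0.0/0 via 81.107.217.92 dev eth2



Longest prefix match for 68.138.31.117:
  /28 68.138.31.112: MATCH
  /28 91.61.45.128: no
  /22 121.74.172.0: no
  /17 129.140.128.0: no
  /0 0.0.0.0: MATCH
Selected: next-hop 84.174.183.31 via eth0 (matched /28)


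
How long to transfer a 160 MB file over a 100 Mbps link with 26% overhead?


Effective throughput = 100 * (1 - 26/100) = 74 Mbps
File size in Mb = 160 * 8 = 1280 Mb
Time = 1280 / 74
Time = 17.2973 seconds


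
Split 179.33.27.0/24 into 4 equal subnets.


New prefix = 24 + 2 = 26
Each subnet has 64 addresses
  179.33.27.0/26
  179.33.27.64/26
  179.33.27.128/26
  179.33.27.192/26
Subnets: 179.33.27.0/26, 179.33.27.64/26, 179.33.27.128/26, 179.33.27.192/26


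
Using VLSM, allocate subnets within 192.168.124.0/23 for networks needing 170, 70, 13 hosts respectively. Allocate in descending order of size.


170 hosts -> /24 (254 usable): 192.168.124.0/24
70 hosts -> /25 (126 usable): 192.168.125.0/25
13 hosts -> /28 (14 usable): 192.168.125.128/28
Allocation: 192.168.124.0/24 (170 hosts, 254 usable); 192.168.125.0/25 (70 hosts, 126 usable); 192.168.125.128/28 (13 hosts, 14 usable)


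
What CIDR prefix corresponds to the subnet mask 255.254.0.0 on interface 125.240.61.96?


Binary: 11111111.11111110.00000000.00000000
Count leading 1s
Prefix: /15


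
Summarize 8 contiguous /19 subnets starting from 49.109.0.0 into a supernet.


Original prefix: /19
Number of subnets: 8 = 2^3
New prefix = 19 - 3 = 16
Supernet: 49.109.0.0/16


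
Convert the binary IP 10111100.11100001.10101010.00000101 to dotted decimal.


10111100 = 188
11100001 = 225
10101010 = 170
00000101 = 5
IP: 188.225.170.5


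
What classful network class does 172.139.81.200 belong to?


First octet: 172
Binary: 10101100
10xxxxxx -> Class B (128-191)
Class B, default mask 255.255.0.0 (/16)


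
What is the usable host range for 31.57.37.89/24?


Network: 31.57.37.0
Broadcast: 31.57.37.255
First usable = network + 1
Last usable = broadcast - 1
Range: 31.57.37.1 to 31.57.37.254


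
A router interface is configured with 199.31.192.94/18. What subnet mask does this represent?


/18 means 18 network bits, 14 host bits
Binary: 11111111111111111100000000000000
Mask: 255.255.192.0


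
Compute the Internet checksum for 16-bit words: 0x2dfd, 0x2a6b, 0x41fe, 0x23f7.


Sum all words (with carry folding):
+ 0x2dfd = 0x2dfd
+ 0x2a6b = 0x5868
+ 0x41fe = 0x9a66
+ 0x23f7 = 0xbe5d
One's complement: ~0xbe5d
Checksum = 0x41a2


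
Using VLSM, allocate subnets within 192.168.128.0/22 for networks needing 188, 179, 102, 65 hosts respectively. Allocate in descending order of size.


188 hosts -> /24 (254 usable): 192.168.128.0/24
179 hosts -> /24 (254 usable): 192.168.129.0/24
102 hosts -> /25 (126 usable): 192.168.130.0/25
65 hosts -> /25 (126 usable): 192.168.130.128/25
Allocation: 192.168.128.0/24 (188 hosts, 254 usable); 192.168.129.0/24 (179 hosts, 254 usable); 192.168.130.0/25 (102 hosts, 126 usable); 192.168.130.128/25 (65 hosts, 126 usable)


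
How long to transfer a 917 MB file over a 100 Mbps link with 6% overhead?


Effective throughput = 100 * (1 - 6/100) = 94 Mbps
File size in Mb = 917 * 8 = 7336 Mb
Time = 7336 / 94
Time = 78.0426 seconds


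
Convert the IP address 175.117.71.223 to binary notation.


175 = 10101111
117 = 01110101
71 = 01000111
223 = 11011111
Binary: 10101111.01110101.01000111.11011111


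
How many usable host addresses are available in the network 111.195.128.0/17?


Host bits = 32 - 17 = 15
Total addresses = 2^15 = 32768
Usable = total - 2 (network and broadcast)
Usable hosts: 32766


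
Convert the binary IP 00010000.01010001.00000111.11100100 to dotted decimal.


00010000 = 16
01010001 = 81
00000111 = 7
11100100 = 228
IP: 16.81.7.228


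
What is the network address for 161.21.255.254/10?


IP:   10100001.00010101.11111111.11111110
Mask: 11111111.11000000.00000000.00000000
AND operation:
Net:  10100001.00000000.00000000.00000000
Network: 161.0.0.0/10


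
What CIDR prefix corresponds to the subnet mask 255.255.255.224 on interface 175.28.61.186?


Binary: 11111111.11111111.11111111.11100000
Count leading 1s
Prefix: /27


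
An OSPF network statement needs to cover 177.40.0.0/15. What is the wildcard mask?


Subnet mask: 255.254.0.0
Wildcard = 255.255.255.255 - subnet mask
255 - 255 = 0
255 - 254 = 1
255 - 0 = 255
255 - 0 = 255
Wildcard: 0.1.255.255


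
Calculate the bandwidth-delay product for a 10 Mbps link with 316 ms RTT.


BDP = bandwidth * RTT
= 10 Mbps * 316 ms
= 10 * 1e6 * 316 / 1000 bits
= 3160000 bits
= 395000 bytes
= 385.7422 KB
BDP = 3160000 bits (395000 bytes)


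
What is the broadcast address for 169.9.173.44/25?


Network: 169.9.173.0/25
Host bits = 7
Set all host bits to 1:
Broadcast: 169.9.173.127


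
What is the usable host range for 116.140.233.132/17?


Network: 116.140.128.0
Broadcast: 116.140.255.255
First usable = network + 1
Last usable = broadcast - 1
Range: 116.140.128.1 to 116.140.255.254


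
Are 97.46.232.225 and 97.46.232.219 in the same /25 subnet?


Mask: 255.255.255.128
97.46.232.225 AND mask = 97.46.232.128
97.46.232.219 AND mask = 97.46.232.128
Yes, same subnet (97.46.232.128)


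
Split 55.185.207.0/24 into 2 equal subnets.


New prefix = 24 + 1 = 25
Each subnet has 128 addresses
  55.185.207.0/25
  55.185.207.128/25
Subnets: 55.185.207.0/25, 55.185.207.128/25


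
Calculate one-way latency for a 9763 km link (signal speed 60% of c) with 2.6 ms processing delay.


Speed = 0.6 * 3e5 km/s = 180000 km/s
Propagation delay = 9763 / 180000 = 0.0542 s = 54.2389 ms
Processing delay = 2.6 ms
Total one-way latency = 56.8389 ms


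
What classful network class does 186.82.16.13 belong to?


First octet: 186
Binary: 10111010
10xxxxxx -> Class B (128-191)
Class B, default mask 255.255.0.0 (/16)


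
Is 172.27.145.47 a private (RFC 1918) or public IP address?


RFC 1918 private ranges:
  10.0.0.0/8 (10.0.0.0 - 10.255.255.255)
  172.16.0.0/12 (172.16.0.0 - 172.31.255.255)
  192.168.0.0/16 (192.168.0.0 - 192.168.255.255)
Private (in 172.16.0.0/12)


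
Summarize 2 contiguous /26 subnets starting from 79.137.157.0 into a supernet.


Original prefix: /26
Number of subnets: 2 = 2^1
New prefix = 26 - 1 = 25
Supernet: 79.137.157.0/25


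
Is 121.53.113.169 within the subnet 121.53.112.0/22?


Subnet network: 121.53.112.0
Test IP AND mask: 121.53.112.0
Yes, 121.53.113.169 is in 121.53.112.0/22


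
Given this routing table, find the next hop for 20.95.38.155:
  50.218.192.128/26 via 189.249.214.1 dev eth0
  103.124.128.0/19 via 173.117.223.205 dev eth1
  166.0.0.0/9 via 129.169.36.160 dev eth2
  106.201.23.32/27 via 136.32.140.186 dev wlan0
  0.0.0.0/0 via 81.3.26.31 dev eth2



Longest prefix match for 20.95.38.155:
  /26 50.218.192.128: no
  /19 103.124.128.0: no
  /9 166.0.0.0: no
  /27 106.201.23.32: no
  /0 0.0.0.0: MATCH
Selected: next-hop 81.3.26.31 via eth2 (matched /0)


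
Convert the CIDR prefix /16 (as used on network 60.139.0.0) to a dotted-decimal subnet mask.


/16 means 16 network bits, 16 host bits
Binary: 11111111111111110000000000000000
Mask: 255.255.0.0


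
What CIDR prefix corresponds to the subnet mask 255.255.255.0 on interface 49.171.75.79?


Binary: 11111111.11111111.11111111.00000000
Count leading 1s
Prefix: /24


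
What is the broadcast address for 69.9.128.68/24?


Network: 69.9.128.0/24
Host bits = 8
Set all host bits to 1:
Broadcast: 69.9.128.255


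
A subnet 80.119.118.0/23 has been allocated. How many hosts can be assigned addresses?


Host bits = 32 - 23 = 9
Total addresses = 2^9 = 512
Usable = total - 2 (network and broadcast)
Usable hosts: 510


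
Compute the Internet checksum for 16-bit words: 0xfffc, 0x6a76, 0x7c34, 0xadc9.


Sum all words (with carry folding):
+ 0xfffc = 0xfffc
+ 0x6a76 = 0x6a73
+ 0x7c34 = 0xe6a7
+ 0xadc9 = 0x9471
One's complement: ~0x9471
Checksum = 0x6b8e


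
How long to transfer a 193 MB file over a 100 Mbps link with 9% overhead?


Effective throughput = 100 * (1 - 9/100) = 91 Mbps
File size in Mb = 193 * 8 = 1544 Mb
Time = 1544 / 91
Time = 16.967 seconds


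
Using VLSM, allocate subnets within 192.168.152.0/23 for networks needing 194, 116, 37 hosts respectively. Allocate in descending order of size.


194 hosts -> /24 (254 usable): 192.168.152.0/24
116 hosts -> /25 (126 usable): 192.168.153.0/25
37 hosts -> /26 (62 usable): 192.168.153.128/26
Allocation: 192.168.152.0/24 (194 hosts, 254 usable); 192.168.153.0/25 (116 hosts, 126 usable); 192.168.153.128/26 (37 hosts, 62 usable)


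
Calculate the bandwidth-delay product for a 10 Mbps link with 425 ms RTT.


BDP = bandwidth * RTT
= 10 Mbps * 425 ms
= 10 * 1e6 * 425 / 1000 bits
= 4250000 bits
= 531250 bytes
= 518.7988 KB
BDP = 4250000 bits (531250 bytes)


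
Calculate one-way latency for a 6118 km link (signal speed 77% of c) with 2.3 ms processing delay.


Speed = 0.77 * 3e5 km/s = 231000 km/s
Propagation delay = 6118 / 231000 = 0.0265 s = 26.4848 ms
Processing delay = 2.3 ms
Total one-way latency = 28.7848 ms


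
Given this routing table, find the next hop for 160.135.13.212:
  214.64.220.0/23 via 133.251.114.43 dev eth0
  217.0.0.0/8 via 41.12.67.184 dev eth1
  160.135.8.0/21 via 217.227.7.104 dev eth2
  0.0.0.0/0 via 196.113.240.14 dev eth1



Longest prefix match for 160.135.13.212:
  /23 214.64.220.0: no
  /8 217.0.0.0: no
  /21 160.135.8.0: MATCH
  /0 0.0.0.0: MATCH
Selected: next-hop 217.227.7.104 via eth2 (matched /21)


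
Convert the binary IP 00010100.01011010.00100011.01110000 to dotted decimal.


00010100 = 20
01011010 = 90
00100011 = 35
01110000 = 112
IP: 20.90.35.112


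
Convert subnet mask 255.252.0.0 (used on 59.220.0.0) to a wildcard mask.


Subnet mask: 255.252.0.0
Wildcard = 255.255.255.255 - subnet mask
255 - 255 = 0
255 - 252 = 3
255 - 0 = 255
255 - 0 = 255
Wildcard: 0.3.255.255


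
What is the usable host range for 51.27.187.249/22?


Network: 51.27.184.0
Broadcast: 51.27.187.255
First usable = network + 1
Last usable = broadcast - 1
Range: 51.27.184.1 to 51.27.187.254


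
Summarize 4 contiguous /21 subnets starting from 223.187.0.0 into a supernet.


Original prefix: /21
Number of subnets: 4 = 2^2
New prefix = 21 - 2 = 19
Supernet: 223.187.0.0/19


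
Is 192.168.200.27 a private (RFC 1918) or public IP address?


RFC 1918 private ranges:
  10.0.0.0/8 (10.0.0.0 - 10.255.255.255)
  172.16.0.0/12 (172.16.0.0 - 172.31.255.255)
  192.168.0.0/16 (192.168.0.0 - 192.168.255.255)
Private (in 192.168.0.0/16)


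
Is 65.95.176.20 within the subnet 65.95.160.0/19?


Subnet network: 65.95.160.0
Test IP AND mask: 65.95.160.0
Yes, 65.95.176.20 is in 65.95.160.0/19


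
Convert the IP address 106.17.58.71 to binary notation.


106 = 01101010
17 = 00010001
58 = 00111010
71 = 01000111
Binary: 01101010.00010001.00111010.01000111


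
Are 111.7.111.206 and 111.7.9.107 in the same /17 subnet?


Mask: 255.255.128.0
111.7.111.206 AND mask = 111.7.0.0
111.7.9.107 AND mask = 111.7.0.0
Yes, same subnet (111.7.0.0)


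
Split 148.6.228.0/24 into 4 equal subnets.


New prefix = 24 + 2 = 26
Each subnet has 64 addresses
  148.6.228.0/26
  148.6.228.64/26
  148.6.228.128/26
  148.6.228.192/26
Subnets: 148.6.228.0/26, 148.6.228.64/26, 148.6.228.128/26, 148.6.228.192/26


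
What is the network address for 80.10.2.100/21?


IP:   01010000.00001010.00000010.01100100
Mask: 11111111.11111111.11111000.00000000
AND operation:
Net:  01010000.00001010.00000000.00000000
Network: 80.10.0.0/21


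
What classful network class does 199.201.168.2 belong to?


First octet: 199
Binary: 11000111
110xxxxx -> Class C (192-223)
Class C, default mask 255.255.255.0 (/24)


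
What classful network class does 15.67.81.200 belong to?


First octet: 15
Binary: 00001111
0xxxxxxx -> Class A (1-126)
Class A, default mask 255.0.0.0 (/8)


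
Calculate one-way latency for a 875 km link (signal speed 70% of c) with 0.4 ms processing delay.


Speed = 0.7 * 3e5 km/s = 210000 km/s
Propagation delay = 875 / 210000 = 0.0042 s = 4.1667 ms
Processing delay = 0.4 ms
Total one-way latency = 4.5667 ms


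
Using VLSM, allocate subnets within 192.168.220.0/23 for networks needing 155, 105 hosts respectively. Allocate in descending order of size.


155 hosts -> /24 (254 usable): 192.168.220.0/24
105 hosts -> /25 (126 usable): 192.168.221.0/25
Allocation: 192.168.220.0/24 (155 hosts, 254 usable); 192.168.221.0/25 (105 hosts, 126 usable)


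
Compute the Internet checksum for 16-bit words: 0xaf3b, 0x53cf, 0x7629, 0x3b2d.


Sum all words (with carry folding):
+ 0xaf3b = 0xaf3b
+ 0x53cf = 0x030b
+ 0x7629 = 0x7934
+ 0x3b2d = 0xb461
One's complement: ~0xb461
Checksum = 0x4b9e


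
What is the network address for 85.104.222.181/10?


IP:   01010101.01101000.11011110.10110101
Mask: 11111111.11000000.00000000.00000000
AND operation:
Net:  01010101.01000000.00000000.00000000
Network: 85.64.0.0/10


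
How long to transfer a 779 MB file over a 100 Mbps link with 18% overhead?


Effective throughput = 100 * (1 - 18/100) = 82 Mbps
File size in Mb = 779 * 8 = 6232 Mb
Time = 6232 / 82
Time = 76 seconds


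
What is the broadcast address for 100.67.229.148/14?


Network: 100.64.0.0/14
Host bits = 18
Set all host bits to 1:
Broadcast: 100.67.255.255


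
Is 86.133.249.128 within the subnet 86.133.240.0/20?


Subnet network: 86.133.240.0
Test IP AND mask: 86.133.240.0
Yes, 86.133.249.128 is in 86.133.240.0/20


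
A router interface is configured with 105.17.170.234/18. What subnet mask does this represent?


/18 means 18 network bits, 14 host bits
Binary: 11111111111111111100000000000000
Mask: 255.255.192.0


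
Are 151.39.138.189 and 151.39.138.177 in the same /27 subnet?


Mask: 255.255.255.224
151.39.138.189 AND mask = 151.39.138.160
151.39.138.177 AND mask = 151.39.138.160
Yes, same subnet (151.39.138.160)


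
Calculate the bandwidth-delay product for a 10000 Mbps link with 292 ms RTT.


BDP = bandwidth * RTT
= 10000 Mbps * 292 ms
= 10000 * 1e6 * 292 / 1000 bits
= 2920000000 bits
= 365000000 bytes
= 356445.3125 KB
BDP = 2920000000 bits (365000000 bytes)


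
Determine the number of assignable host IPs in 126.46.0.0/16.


Host bits = 32 - 16 = 16
Total addresses = 2^16 = 65536
Usable = total - 2 (network and broadcast)
Usable hosts: 65534


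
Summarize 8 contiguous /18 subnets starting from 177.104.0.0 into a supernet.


Original prefix: /18
Number of subnets: 8 = 2^3
New prefix = 18 - 3 = 15
Supernet: 177.104.0.0/15


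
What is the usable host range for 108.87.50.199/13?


Network: 108.80.0.0
Broadcast: 108.87.255.255
First usable = network + 1
Last usable = broadcast - 1
Range: 108.80.0.1 to 108.87.255.254


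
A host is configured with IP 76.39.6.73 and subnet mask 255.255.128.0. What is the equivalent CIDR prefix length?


Binary: 11111111.11111111.10000000.00000000
Count leading 1s
Prefix: /17


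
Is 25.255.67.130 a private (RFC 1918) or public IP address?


RFC 1918 private ranges:
  10.0.0.0/8 (10.0.0.0 - 10.255.255.255)
  172.16.0.0/12 (172.16.0.0 - 172.31.255.255)
  192.168.0.0/16 (192.168.0.0 - 192.168.255.255)
Public (not in any RFC 1918 range)


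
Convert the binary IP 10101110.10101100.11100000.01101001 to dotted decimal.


10101110 = 174
10101100 = 172
11100000 = 224
01101001 = 105
IP: 174.172.224.105


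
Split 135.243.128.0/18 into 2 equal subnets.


New prefix = 18 + 1 = 19
Each subnet has 8192 addresses
  135.243.128.0/19
  135.243.160.0/19
Subnets: 135.243.128.0/19, 135.243.160.0/19


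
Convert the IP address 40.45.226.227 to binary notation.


40 = 00101000
45 = 00101101
226 = 11100010
227 = 11100011
Binary: 00101000.00101101.11100010.11100011


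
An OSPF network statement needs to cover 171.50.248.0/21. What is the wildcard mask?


Subnet mask: 255.255.248.0
Wildcard = 255.255.255.255 - subnet mask
255 - 255 = 0
255 - 255 = 0
255 - 248 = 7
255 - 0 = 255
Wildcard: 0.0.7.255


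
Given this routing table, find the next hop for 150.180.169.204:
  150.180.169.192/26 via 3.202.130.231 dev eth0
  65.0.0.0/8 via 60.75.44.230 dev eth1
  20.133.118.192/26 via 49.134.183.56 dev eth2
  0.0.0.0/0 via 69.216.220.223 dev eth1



Longest prefix match for 150.180.169.204:
  /26 150.180.169.192: MATCH
  /8 65.0.0.0: no
  /26 20.133.118.192: no
  /0 0.0.0.0: MATCH
Selected: next-hop 3.202.130.231 via eth0 (matched /26)


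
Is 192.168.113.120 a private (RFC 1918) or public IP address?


RFC 1918 private ranges:
  10.0.0.0/8 (10.0.0.0 - 10.255.255.255)
  172.16.0.0/12 (172.16.0.0 - 172.31.255.255)
  192.168.0.0/16 (192.168.0.0 - 192.168.255.255)
Private (in 192.168.0.0/16)


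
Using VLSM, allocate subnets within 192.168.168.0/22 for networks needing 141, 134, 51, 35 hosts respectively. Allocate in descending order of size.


141 hosts -> /24 (254 usable): 192.168.168.0/24
134 hosts -> /24 (254 usable): 192.168.169.0/24
51 hosts -> /26 (62 usable): 192.168.170.0/26
35 hosts -> /26 (62 usable): 192.168.170.64/26
Allocation: 192.168.168.0/24 (141 hosts, 254 usable); 192.168.169.0/24 (134 hosts, 254 usable); 192.168.170.0/26 (51 hosts, 62 usable); 192.168.170.64/26 (35 hosts, 62 usable)


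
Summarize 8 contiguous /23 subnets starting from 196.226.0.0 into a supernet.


Original prefix: /23
Number of subnets: 8 = 2^3
New prefix = 23 - 3 = 20
Supernet: 196.226.0.0/20


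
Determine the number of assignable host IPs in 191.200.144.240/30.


Host bits = 32 - 30 = 2
Total addresses = 2^2 = 4
Usable = total - 2 (network and broadcast)
Usable hosts: 2


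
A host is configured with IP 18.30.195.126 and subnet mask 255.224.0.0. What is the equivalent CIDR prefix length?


Binary: 11111111.11100000.00000000.00000000
Count leading 1s
Prefix: /11


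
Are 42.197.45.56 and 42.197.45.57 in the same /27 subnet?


Mask: 255.255.255.224
42.197.45.56 AND mask = 42.197.45.32
42.197.45.57 AND mask = 42.197.45.32
Yes, same subnet (42.197.45.32)


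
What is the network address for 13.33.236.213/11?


IP:   00001101.00100001.11101100.11010101
Mask: 11111111.11100000.00000000.00000000
AND operation:
Net:  00001101.00100000.00000000.00000000
Network: 13.32.0.0/11


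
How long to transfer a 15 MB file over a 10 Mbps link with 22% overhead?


Effective throughput = 10 * (1 - 22/100) = 7.8 Mbps
File size in Mb = 15 * 8 = 120 Mb
Time = 120 / 7.8
Time = 15.3846 seconds


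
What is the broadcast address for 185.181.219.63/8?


Network: 185.0.0.0/8
Host bits = 24
Set all host bits to 1:
Broadcast: 185.255.255.255


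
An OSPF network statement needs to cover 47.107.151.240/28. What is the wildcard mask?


Subnet mask: 255.255.255.240
Wildcard = 255.255.255.255 - subnet mask
255 - 255 = 0
255 - 255 = 0
255 - 255 = 0
255 - 240 = 15
Wildcard: 0.0.0.15


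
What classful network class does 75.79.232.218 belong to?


First octet: 75
Binary: 01001011
0xxxxxxx -> Class A (1-126)
Class A, default mask 255.0.0.0 (/8)


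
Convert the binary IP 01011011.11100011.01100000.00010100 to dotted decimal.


01011011 = 91
11100011 = 227
01100000 = 96
00010100 = 20
IP: 91.227.96.20


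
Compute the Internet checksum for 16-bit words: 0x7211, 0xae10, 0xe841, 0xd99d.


Sum all words (with carry folding):
+ 0x7211 = 0x7211
+ 0xae10 = 0x2022
+ 0xe841 = 0x0864
+ 0xd99d = 0xe201
One's complement: ~0xe201
Checksum = 0x1dfe


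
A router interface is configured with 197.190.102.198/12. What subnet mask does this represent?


/12 means 12 network bits, 20 host bits
Binary: 11111111111100000000000000000000
Mask: 255.240.0.0


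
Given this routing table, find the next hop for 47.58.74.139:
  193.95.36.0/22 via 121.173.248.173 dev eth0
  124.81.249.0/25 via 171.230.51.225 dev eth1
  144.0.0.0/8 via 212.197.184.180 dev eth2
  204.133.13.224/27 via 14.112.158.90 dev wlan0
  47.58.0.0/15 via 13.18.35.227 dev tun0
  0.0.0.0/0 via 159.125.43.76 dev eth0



Longest prefix match for 47.58.74.139:
  /22 193.95.36.0: no
  /25 124.81.249.0: no
  /8 144.0.0.0: no
  /27 204.133.13.224: no
  /15 47.58.0.0: MATCH
  /0 0.0.0.0: MATCH
Selected: next-hop 13.18.35.227 via tun0 (matched /15)


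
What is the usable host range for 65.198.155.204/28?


Network: 65.198.155.192
Broadcast: 65.198.155.207
First usable = network + 1
Last usable = broadcast - 1
Range: 65.198.155.193 to 65.198.155.206


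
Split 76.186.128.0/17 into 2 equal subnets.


New prefix = 17 + 1 = 18
Each subnet has 16384 addresses
  76.186.128.0/18
  76.186.192.0/18
Subnets: 76.186.128.0/18, 76.186.192.0/18


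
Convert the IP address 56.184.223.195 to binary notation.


56 = 00111000
184 = 10111000
223 = 11011111
195 = 11000011
Binary: 00111000.10111000.11011111.11000011


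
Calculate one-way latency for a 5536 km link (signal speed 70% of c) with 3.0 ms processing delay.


Speed = 0.7 * 3e5 km/s = 210000 km/s
Propagation delay = 5536 / 210000 = 0.0264 s = 26.3619 ms
Processing delay = 3.0 ms
Total one-way latency = 29.3619 ms


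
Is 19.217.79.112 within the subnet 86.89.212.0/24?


Subnet network: 86.89.212.0
Test IP AND mask: 19.217.79.0
No, 19.217.79.112 is not in 86.89.212.0/24


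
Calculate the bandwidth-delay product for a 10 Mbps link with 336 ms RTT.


BDP = bandwidth * RTT
= 10 Mbps * 336 ms
= 10 * 1e6 * 336 / 1000 bits
= 3360000 bits
= 420000 bytes
= 410.1562 KB
BDP = 3360000 bits (420000 bytes)


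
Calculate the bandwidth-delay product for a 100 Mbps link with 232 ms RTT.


BDP = bandwidth * RTT
= 100 Mbps * 232 ms
= 100 * 1e6 * 232 / 1000 bits
= 23200000 bits
= 2900000 bytes
= 2832.0312 KB
BDP = 23200000 bits (2900000 bytes)


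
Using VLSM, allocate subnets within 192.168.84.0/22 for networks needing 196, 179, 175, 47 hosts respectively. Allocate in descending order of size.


196 hosts -> /24 (254 usable): 192.168.84.0/24
179 hosts -> /24 (254 usable): 192.168.85.0/24
175 hosts -> /24 (254 usable): 192.168.86.0/24
47 hosts -> /26 (62 usable): 192.168.87.0/26
Allocation: 192.168.84.0/24 (196 hosts, 254 usable); 192.168.85.0/24 (179 hosts, 254 usable); 192.168.86.0/24 (175 hosts, 254 usable); 192.168.87.0/26 (47 hosts, 62 usable)


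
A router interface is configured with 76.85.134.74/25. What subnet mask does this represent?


/25 means 25 network bits, 7 host bits
Binary: 11111111111111111111111110000000
Mask: 255.255.255.128


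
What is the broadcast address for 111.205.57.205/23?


Network: 111.205.56.0/23
Host bits = 9
Set all host bits to 1:
Broadcast: 111.205.57.255


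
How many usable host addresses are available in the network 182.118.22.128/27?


Host bits = 32 - 27 = 5
Total addresses = 2^5 = 32
Usable = total - 2 (network and broadcast)
Usable hosts: 30


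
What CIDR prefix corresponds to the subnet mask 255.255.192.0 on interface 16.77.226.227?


Binary: 11111111.11111111.11000000.00000000
Count leading 1s
Prefix: /18


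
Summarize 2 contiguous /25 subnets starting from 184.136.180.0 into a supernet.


Original prefix: /25
Number of subnets: 2 = 2^1
New prefix = 25 - 1 = 24
Supernet: 184.136.180.0/24


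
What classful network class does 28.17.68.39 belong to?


First octet: 28
Binary: 00011100
0xxxxxxx -> Class A (1-126)
Class A, default mask 255.0.0.0 (/8)


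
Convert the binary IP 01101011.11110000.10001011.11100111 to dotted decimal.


01101011 = 107
11110000 = 240
10001011 = 139
11100111 = 231
IP: 107.240.139.231


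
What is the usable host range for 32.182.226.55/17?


Network: 32.182.128.0
Broadcast: 32.182.255.255
First usable = network + 1
Last usable = broadcast - 1
Range: 32.182.128.1 to 32.182.255.254


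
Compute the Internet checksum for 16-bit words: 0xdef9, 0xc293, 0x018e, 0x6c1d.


Sum all words (with carry folding):
+ 0xdef9 = 0xdef9
+ 0xc293 = 0xa18d
+ 0x018e = 0xa31b
+ 0x6c1d = 0x0f39
One's complement: ~0x0f39
Checksum = 0xf0c6


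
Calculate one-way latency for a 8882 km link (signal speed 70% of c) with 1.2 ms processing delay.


Speed = 0.7 * 3e5 km/s = 210000 km/s
Propagation delay = 8882 / 210000 = 0.0423 s = 42.2952 ms
Processing delay = 1.2 ms
Total one-way latency = 43.4952 ms


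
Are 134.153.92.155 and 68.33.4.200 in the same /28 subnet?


Mask: 255.255.255.240
134.153.92.155 AND mask = 134.153.92.144
68.33.4.200 AND mask = 68.33.4.192
No, different subnets (134.153.92.144 vs 68.33.4.192)


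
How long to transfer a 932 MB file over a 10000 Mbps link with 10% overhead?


Effective throughput = 10000 * (1 - 10/100) = 9000 Mbps
File size in Mb = 932 * 8 = 7456 Mb
Time = 7456 / 9000
Time = 0.8284 seconds


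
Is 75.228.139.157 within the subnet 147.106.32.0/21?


Subnet network: 147.106.32.0
Test IP AND mask: 75.228.136.0
No, 75.228.139.157 is not in 147.106.32.0/21


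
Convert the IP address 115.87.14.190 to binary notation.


115 = 01110011
87 = 01010111
14 = 00001110
190 = 10111110
Binary: 01110011.01010111.00001110.10111110


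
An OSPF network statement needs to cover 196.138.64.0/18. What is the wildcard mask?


Subnet mask: 255.255.192.0
Wildcard = 255.255.255.255 - subnet mask
255 - 255 = 0
255 - 255 = 0
255 - 192 = 63
255 - 0 = 255
Wildcard: 0.0.63.255


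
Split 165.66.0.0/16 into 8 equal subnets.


New prefix = 16 + 3 = 19
Each subnet has 8192 addresses
  165.66.0.0/19
  165.66.32.0/19
  165.66.64.0/19
  165.66.96.0/19
  165.66.128.0/19
  165.66.160.0/19
  165.66.192.0/19
  165.66.224.0/19
Subnets: 165.66.0.0/19, 165.66.32.0/19, 165.66.64.0/19, 165.66.96.0/19, 165.66.128.0/19, 165.66.160.0/19, 165.66.192.0/19, 165.66.224.0/19


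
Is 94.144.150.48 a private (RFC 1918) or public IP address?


RFC 1918 private ranges:
  10.0.0.0/8 (10.0.0.0 - 10.255.255.255)
  172.16.0.0/12 (172.16.0.0 - 172.31.255.255)
  192.168.0.0/16 (192.168.0.0 - 192.168.255.255)
Public (not in any RFC 1918 range)


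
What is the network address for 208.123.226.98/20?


IP:   11010000.01111011.11100010.01100010
Mask: 11111111.11111111.11110000.00000000
AND operation:
Net:  11010000.01111011.11100000.00000000
Network: 208.123.224.0/20


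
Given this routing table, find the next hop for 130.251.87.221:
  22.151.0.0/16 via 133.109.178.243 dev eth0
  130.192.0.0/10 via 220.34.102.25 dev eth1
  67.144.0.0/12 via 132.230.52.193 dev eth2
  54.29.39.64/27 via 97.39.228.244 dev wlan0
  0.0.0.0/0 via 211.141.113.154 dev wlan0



Longest prefix match for 130.251.87.221:
  /16 22.151.0.0: no
  /10 130.192.0.0: MATCH
  /12 67.144.0.0: no
  /27 54.29.39.64: no
  /0 0.0.0.0: MATCH
Selected: next-hop 220.34.102.25 via eth1 (matched /10)


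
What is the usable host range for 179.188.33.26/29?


Network: 179.188.33.24
Broadcast: 179.188.33.31
First usable = network + 1
Last usable = broadcast - 1
Range: 179.188.33.25 to 179.188.33.30


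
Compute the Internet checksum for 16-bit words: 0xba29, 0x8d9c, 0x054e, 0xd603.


Sum all words (with carry folding):
+ 0xba29 = 0xba29
+ 0x8d9c = 0x47c6
+ 0x054e = 0x4d14
+ 0xd603 = 0x2318
One's complement: ~0x2318
Checksum = 0xdce7


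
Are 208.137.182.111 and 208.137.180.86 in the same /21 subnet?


Mask: 255.255.248.0
208.137.182.111 AND mask = 208.137.176.0
208.137.180.86 AND mask = 208.137.176.0
Yes, same subnet (208.137.176.0)


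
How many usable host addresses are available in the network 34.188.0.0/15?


Host bits = 32 - 15 = 17
Total addresses = 2^17 = 131072
Usable = total - 2 (network and broadcast)
Usable hosts: 131070


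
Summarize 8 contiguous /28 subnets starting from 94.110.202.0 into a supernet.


Original prefix: /28
Number of subnets: 8 = 2^3
New prefix = 28 - 3 = 25
Supernet: 94.110.202.0/25


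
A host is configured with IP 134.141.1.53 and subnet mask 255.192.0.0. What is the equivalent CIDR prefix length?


Binary: 11111111.11000000.00000000.00000000
Count leading 1s
Prefix: /10


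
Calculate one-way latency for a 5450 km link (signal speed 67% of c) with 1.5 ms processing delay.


Speed = 0.67 * 3e5 km/s = 201000 km/s
Propagation delay = 5450 / 201000 = 0.0271 s = 27.1144 ms
Processing delay = 1.5 ms
Total one-way latency = 28.6144 ms


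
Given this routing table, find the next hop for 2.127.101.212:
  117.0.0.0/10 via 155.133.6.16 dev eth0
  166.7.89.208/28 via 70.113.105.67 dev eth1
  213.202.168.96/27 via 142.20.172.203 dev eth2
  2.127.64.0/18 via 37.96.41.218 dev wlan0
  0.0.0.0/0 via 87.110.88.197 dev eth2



Longest prefix match for 2.127.101.212:
  /10 117.0.0.0: no
  /28 166.7.89.208: no
  /27 213.202.168.96: no
  /18 2.127.64.0: MATCH
  /0 0.0.0.0: MATCH
Selected: next-hop 37.96.41.218 via wlan0 (matched /18)


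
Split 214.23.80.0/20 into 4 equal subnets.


New prefix = 20 + 2 = 22
Each subnet has 1024 addresses
  214.23.80.0/22
  214.23.84.0/22
  214.23.88.0/22
  214.23.92.0/22
Subnets: 214.23.80.0/22, 214.23.84.0/22, 214.23.88.0/22, 214.23.92.0/22


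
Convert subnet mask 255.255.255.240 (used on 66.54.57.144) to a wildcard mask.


Subnet mask: 255.255.255.240
Wildcard = 255.255.255.255 - subnet mask
255 - 255 = 0
255 - 255 = 0
255 - 255 = 0
255 - 240 = 15
Wildcard: 0.0.0.15


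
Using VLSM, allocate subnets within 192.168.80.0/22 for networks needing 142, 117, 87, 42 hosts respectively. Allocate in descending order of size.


142 hosts -> /24 (254 usable): 192.168.80.0/24
117 hosts -> /25 (126 usable): 192.168.81.0/25
87 hosts -> /25 (126 usable): 192.168.81.128/25
42 hosts -> /26 (62 usable): 192.168.82.0/26
Allocation: 192.168.80.0/24 (142 hosts, 254 usable); 192.168.81.0/25 (117 hosts, 126 usable); 192.168.81.128/25 (87 hosts, 126 usable); 192.168.82.0/26 (42 hosts, 62 usable)


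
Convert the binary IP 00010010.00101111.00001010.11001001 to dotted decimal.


00010010 = 18
00101111 = 47
00001010 = 10
11001001 = 201
IP: 18.47.10.201


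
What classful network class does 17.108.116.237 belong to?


First octet: 17
Binary: 00010001
0xxxxxxx -> Class A (1-126)
Class A, default mask 255.0.0.0 (/8)


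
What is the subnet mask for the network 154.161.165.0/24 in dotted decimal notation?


/24 means 24 network bits, 8 host bits
Binary: 11111111111111111111111100000000
Mask: 255.255.255.0


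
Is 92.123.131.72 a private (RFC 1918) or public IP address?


RFC 1918 private ranges:
  10.0.0.0/8 (10.0.0.0 - 10.255.255.255)
  172.16.0.0/12 (172.16.0.0 - 172.31.255.255)
  192.168.0.0/16 (192.168.0.0 - 192.168.255.255)
Public (not in any RFC 1918 range)


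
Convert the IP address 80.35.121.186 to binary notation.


80 = 01010000
35 = 00100011
121 = 01111001
186 = 10111010
Binary: 01010000.00100011.01111001.10111010


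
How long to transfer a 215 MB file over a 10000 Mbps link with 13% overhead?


Effective throughput = 10000 * (1 - 13/100) = 8700 Mbps
File size in Mb = 215 * 8 = 1720 Mb
Time = 1720 / 8700
Time = 0.1977 seconds


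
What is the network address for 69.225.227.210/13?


IP:   01000101.11100001.11100011.11010010
Mask: 11111111.11111000.00000000.00000000
AND operation:
Net:  01000101.11100000.00000000.00000000
Network: 69.224.0.0/13


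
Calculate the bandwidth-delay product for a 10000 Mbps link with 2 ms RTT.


BDP = bandwidth * RTT
= 10000 Mbps * 2 ms
= 10000 * 1e6 * 2 / 1000 bits
= 20000000 bits
= 2500000 bytes
= 2441.4062 KB
BDP = 20000000 bits (2500000 bytes)


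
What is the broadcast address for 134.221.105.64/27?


Network: 134.221.105.64/27
Host bits = 5
Set all host bits to 1:
Broadcast: 134.221.105.95


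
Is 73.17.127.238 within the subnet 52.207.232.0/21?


Subnet network: 52.207.232.0
Test IP AND mask: 73.17.120.0
No, 73.17.127.238 is not in 52.207.232.0/21


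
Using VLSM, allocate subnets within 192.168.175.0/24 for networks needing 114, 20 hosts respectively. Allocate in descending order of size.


114 hosts -> /25 (126 usable): 192.168.175.0/25
20 hosts -> /27 (30 usable): 192.168.175.128/27
Allocation: 192.168.175.0/25 (114 hosts, 126 usable); 192.168.175.128/27 (20 hosts, 30 usable)


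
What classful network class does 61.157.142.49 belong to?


First octet: 61
Binary: 00111101
0xxxxxxx -> Class A (1-126)
Class A, default mask 255.0.0.0 (/8)


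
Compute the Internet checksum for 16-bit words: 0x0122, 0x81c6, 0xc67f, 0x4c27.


Sum all words (with carry folding):
+ 0x0122 = 0x0122
+ 0x81c6 = 0x82e8
+ 0xc67f = 0x4968
+ 0x4c27 = 0x958f
One's complement: ~0x958f
Checksum = 0x6a70
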